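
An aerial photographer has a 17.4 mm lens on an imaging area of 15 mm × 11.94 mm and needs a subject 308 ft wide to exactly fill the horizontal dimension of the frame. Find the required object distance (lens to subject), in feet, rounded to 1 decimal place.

357.3 ft

W: 308 ft × 304.8 mm/ft = 93878.40 mm.
Magnification m = w/W = dᵢ/dₒ; combined with 1/f = 1/dₒ + 1/dᵢ this gives dₒ = f·(1 + W/w).
dₒ = 17.4 mm × (1 + 93878.4/15) = 17.4 × 6259.5598 ≈ 108916.341 mm = 108916.341/304.8 ft = 357.337 ft.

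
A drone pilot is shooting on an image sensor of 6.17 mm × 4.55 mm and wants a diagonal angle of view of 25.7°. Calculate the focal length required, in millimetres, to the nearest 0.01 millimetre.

Sensor diagonal = √(6.17² + 4.55²) = √58.7714 ≈ 7.6663 mm.
From α = 2·arctan(d/2f) we get f = d / (2·tan(α/2)).
With d = 7.6663 mm and α/2 = 12.85°, tan(α/2) ≈ 0.22811, so f ≈ 7.6663 / 0.45622 ≈ 16.8037 mm.

16.80 mm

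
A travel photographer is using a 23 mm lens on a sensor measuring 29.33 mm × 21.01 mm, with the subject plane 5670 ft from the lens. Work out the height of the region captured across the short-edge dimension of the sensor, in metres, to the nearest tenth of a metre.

dₒ: 5670 ft × 304.8 mm/ft = 1728215.94 mm.
Similar triangles through the lens centre give W/dₒ = h/dᵢ; with 1/f = 1/dₒ + 1/dᵢ this gives W = h·(dₒ − f)/f.
W = 21.01 mm × (1.72822e+06 − 23) / 23 = 21.01 × 75138.8237 ≈ 1578666.686 mm = 1578.67 m.

1578.7 m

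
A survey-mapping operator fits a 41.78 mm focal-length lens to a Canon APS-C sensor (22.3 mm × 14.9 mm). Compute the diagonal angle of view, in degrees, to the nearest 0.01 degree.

35.59°

Sensor diagonal = √(22.3² + 14.9²) = √719.3000 ≈ 26.8198 mm.
Angle of view α = 2·arctan(d/2f) with d = 26.8198 mm and f = 41.78 mm.
d/2f = 0.32096; arctan(0.32096) ≈ 17.7948°, so α ≈ 35.5895°.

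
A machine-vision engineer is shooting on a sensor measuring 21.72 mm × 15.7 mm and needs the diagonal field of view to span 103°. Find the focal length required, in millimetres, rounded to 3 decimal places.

10.659 mm

Sensor diagonal = √(21.72² + 15.7²) = √718.2484 ≈ 26.8002 mm.
From α = 2·arctan(d/2f) we get f = d / (2·tan(α/2)).
With d = 26.8002 mm and α/2 = 51.5°, tan(α/2) ≈ 1.25717, so f ≈ 26.8002 / 2.51434 ≈ 10.6589 mm.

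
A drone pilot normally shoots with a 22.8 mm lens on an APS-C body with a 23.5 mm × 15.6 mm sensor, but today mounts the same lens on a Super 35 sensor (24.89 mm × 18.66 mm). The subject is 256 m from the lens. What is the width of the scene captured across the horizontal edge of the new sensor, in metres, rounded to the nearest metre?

279 m

The focal length stays 22.8 mm; the relevant sensor dimension is now w = 24.89 mm. Object distance dₒ = 256 m = 256000 mm.
Thin-lens field width W = w·(dₒ − f)/f = 24.89 × (256000 − 22.8)/22.8 ≈ 279441.777 mm = 279.442 m.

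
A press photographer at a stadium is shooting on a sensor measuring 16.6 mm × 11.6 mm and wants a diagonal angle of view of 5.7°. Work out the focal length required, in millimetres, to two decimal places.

Sensor diagonal = √(16.6² + 11.6²) = √410.1200 ≈ 20.2514 mm.
From α = 2·arctan(d/2f) we get f = d / (2·tan(α/2)).
With d = 20.2514 mm and α/2 = 2.85°, tan(α/2) ≈ 0.04978, so f ≈ 20.2514 / 0.09957 ≈ 203.3971 mm.

203.40 mm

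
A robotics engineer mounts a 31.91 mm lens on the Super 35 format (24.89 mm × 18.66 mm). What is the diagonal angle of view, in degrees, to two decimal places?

Sensor diagonal = √(24.89² + 18.66²) = √967.7077 ≈ 31.1080 mm.
Angle of view α = 2·arctan(d/2f) with d = 31.1080 mm and f = 31.91 mm.
d/2f = 0.48743; arctan(0.48743) ≈ 25.9862°, so α ≈ 51.9723°.

51.97°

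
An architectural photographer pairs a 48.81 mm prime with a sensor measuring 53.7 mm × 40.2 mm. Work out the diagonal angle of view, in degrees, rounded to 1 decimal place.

Sensor diagonal = √(53.7² + 40.2²) = √4499.7300 ≈ 67.0800 mm.
Angle of view α = 2·arctan(d/2f) with d = 67.0800 mm and f = 48.81 mm.
d/2f = 0.68715; arctan(0.68715) ≈ 34.4951°, so α ≈ 68.9902°.

69.0°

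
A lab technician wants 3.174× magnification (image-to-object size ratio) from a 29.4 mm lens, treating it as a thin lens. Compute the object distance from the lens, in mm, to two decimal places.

With m = dᵢ/dₒ and 1/f = 1/dₒ + 1/dᵢ, substituting dᵢ = m·dₒ gives 1/f = (1 + 1/m)/dₒ, hence dₒ = f·(1 + 1/m).
dₒ = 29.4 × (1 + 1/3.174) = 29.4 × 1.31506 ≈ 38.663 mm.

38.66 mm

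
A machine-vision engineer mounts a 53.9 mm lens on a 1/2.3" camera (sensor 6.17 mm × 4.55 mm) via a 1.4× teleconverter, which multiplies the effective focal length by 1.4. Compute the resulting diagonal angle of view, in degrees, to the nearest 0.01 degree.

Effective focal length f = 53.9 × 1.4 = 75.46 mm.
Sensor diagonal = √(6.17² + 4.55²) = √58.7714 ≈ 7.6663 mm.
α = 2·arctan(7.666 / (2 × 75.46)) = 2·arctan(0.05080) ≈ 5.8159°.

5.82°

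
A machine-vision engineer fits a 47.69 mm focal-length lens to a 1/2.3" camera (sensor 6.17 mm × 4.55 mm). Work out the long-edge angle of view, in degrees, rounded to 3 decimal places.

Angle of view α = 2·arctan(w/2f) with w = 6.17 mm and f = 47.69 mm.
w/2f = 0.06469; arctan(0.06469) ≈ 3.7012°, so α ≈ 7.4025°.

7.402°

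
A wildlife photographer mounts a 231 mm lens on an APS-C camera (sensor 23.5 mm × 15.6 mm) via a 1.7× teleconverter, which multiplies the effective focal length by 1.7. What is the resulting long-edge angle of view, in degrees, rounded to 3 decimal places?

3.428°

Effective focal length f = 231 × 1.7 = 392.7 mm.
α = 2·arctan(23.5 / (2 × 392.7)) = 2·arctan(0.02992) ≈ 3.4277°.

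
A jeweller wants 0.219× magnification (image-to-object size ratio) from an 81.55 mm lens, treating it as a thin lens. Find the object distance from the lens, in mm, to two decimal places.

453.92 mm

With m = dᵢ/dₒ and 1/f = 1/dₒ + 1/dᵢ, substituting dᵢ = m·dₒ gives 1/f = (1 + 1/m)/dₒ, hence dₒ = f·(1 + 1/m).
dₒ = 81.55 × (1 + 1/0.219) = 81.55 × 5.56621 ≈ 453.924 mm.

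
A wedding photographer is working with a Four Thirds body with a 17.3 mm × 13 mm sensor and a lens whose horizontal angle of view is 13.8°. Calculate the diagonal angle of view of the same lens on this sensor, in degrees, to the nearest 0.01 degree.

From the horizontal AOV: f = 17.3 / (2·tan(6.9°)) = 17.3 / 0.24203 ≈ 71.4797 mm.
Sensor diagonal = √(17.3² + 13²) = √468.2900 ≈ 21.6400 mm.
Diagonal AOV = 2·arctan(21.6400 / (2 × 71.4797)) = 2·arctan(0.15137) ≈ 17.2152°.

17.22°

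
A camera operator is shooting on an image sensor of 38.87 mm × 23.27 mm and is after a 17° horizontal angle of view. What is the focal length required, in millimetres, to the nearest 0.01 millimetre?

130.04 mm

From α = 2·arctan(w/2f) we get f = w / (2·tan(α/2)).
With w = 38.87 mm and α/2 = 8.5°, tan(α/2) ≈ 0.14945, so f ≈ 38.87 / 0.29890 ≈ 130.0426 mm.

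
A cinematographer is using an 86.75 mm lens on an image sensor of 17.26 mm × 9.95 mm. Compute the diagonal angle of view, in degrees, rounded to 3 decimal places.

13.101°

Sensor diagonal = √(17.26² + 9.95²) = √396.9101 ≈ 19.9226 mm.
Angle of view α = 2·arctan(d/2f) with d = 19.9226 mm and f = 86.75 mm.
d/2f = 0.11483; arctan(0.11483) ≈ 6.5505°, so α ≈ 13.1009°.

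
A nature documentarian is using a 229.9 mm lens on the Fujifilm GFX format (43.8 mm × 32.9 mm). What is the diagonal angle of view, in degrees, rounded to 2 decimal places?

13.59°

Sensor diagonal = √(43.8² + 32.9²) = √3000.8500 ≈ 54.7800 mm.
Angle of view α = 2·arctan(d/2f) with d = 54.7800 mm and f = 229.9 mm.
d/2f = 0.11914; arctan(0.11914) ≈ 6.7941°, so α ≈ 13.5883°.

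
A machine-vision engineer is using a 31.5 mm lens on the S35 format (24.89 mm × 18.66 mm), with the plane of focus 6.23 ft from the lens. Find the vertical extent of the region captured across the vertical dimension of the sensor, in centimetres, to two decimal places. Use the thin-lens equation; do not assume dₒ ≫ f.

dₒ: 6.23 ft × 304.8 mm/ft = 1898.90 mm.
Similar triangles through the lens centre give W/dₒ = h/dᵢ; with 1/f = 1/dₒ + 1/dᵢ this gives W = h·(dₒ − f)/f.
W = 18.66 mm × (1898.9 − 31.5) / 31.5 = 18.66 × 59.2827 ≈ 1106.215 mm = 110.621 cm.

110.62 cm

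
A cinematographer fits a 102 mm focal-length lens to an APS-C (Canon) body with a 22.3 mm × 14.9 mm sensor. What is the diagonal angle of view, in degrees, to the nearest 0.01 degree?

Sensor diagonal = √(22.3² + 14.9²) = √719.3000 ≈ 26.8198 mm.
Angle of view α = 2·arctan(d/2f) with d = 26.8198 mm and f = 102 mm.
d/2f = 0.13147; arctan(0.13147) ≈ 7.4897°, so α ≈ 14.9794°.

14.98°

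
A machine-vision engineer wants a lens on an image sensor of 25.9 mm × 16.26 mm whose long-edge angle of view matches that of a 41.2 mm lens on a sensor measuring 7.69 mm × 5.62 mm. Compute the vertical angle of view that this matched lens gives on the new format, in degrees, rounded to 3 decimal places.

Equal long-edge AOV ⇒ f₂ = f₁ · 25.9/7.69 = 41.2 × 3.36801 ≈ 138.7620 mm.
Vertical AOV on the new format = 2·arctan(16.26 / (2 × 138.7620)) = 2·arctan(0.05859) ≈ 6.7062°.

6.706°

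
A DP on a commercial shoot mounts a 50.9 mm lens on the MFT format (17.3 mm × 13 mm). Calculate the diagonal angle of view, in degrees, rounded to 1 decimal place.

Sensor diagonal = √(17.3² + 13²) = √468.2900 ≈ 21.6400 mm.
Angle of view α = 2·arctan(d/2f) with d = 21.6400 mm and f = 50.9 mm.
d/2f = 0.21257; arctan(0.21257) ≈ 12.0009°, so α ≈ 24.0019°.

24.0°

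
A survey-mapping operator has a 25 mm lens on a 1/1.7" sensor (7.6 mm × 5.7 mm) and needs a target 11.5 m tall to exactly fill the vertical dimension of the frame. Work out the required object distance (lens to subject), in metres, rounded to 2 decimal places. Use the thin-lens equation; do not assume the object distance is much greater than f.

50.46 m

W: 11.5 m = 11500 mm.
Magnification m = h/W = dᵢ/dₒ; combined with 1/f = 1/dₒ + 1/dᵢ this gives dₒ = f·(1 + W/h).
dₒ = 25 mm × (1 + 11500/5.7) = 25 × 2018.5439 ≈ 50463.596 mm = 50.4636 m.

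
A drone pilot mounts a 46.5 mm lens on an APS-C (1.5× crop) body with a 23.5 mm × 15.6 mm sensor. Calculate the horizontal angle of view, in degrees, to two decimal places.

Angle of view α = 2·arctan(w/2f) with w = 23.5 mm and f = 46.5 mm.
w/2f = 0.25269; arctan(0.25269) ≈ 14.1811°, so α ≈ 28.3622°.

28.36°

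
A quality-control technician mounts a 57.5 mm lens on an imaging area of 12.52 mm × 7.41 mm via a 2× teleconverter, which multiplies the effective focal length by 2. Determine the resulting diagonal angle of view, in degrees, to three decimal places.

7.239°

Effective focal length f = 57.5 × 2 = 115 mm.
Sensor diagonal = √(12.52² + 7.41²) = √211.6585 ≈ 14.5485 mm.
α = 2·arctan(14.548 / (2 × 115)) = 2·arctan(0.06325) ≈ 7.2388°.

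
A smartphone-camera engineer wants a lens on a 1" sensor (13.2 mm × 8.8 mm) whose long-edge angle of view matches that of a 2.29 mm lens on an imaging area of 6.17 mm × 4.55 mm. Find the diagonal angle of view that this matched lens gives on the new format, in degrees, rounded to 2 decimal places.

Equal long-edge AOV ⇒ f₂ = f₁ · 13.2/6.17 = 2.29 × 2.13938 ≈ 4.8992 mm.
Sensor diagonal = √(13.2² + 8.8²) = √251.6800 ≈ 15.8644 mm.
Diagonal AOV on the new format = 2·arctan(15.8644 / (2 × 4.8992)) = 2·arctan(1.61909) ≈ 116.5984°.

116.60°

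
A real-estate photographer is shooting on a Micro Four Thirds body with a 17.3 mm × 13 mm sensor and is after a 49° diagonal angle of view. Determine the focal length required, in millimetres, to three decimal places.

23.742 mm

Sensor diagonal = √(17.3² + 13²) = √468.2900 ≈ 21.6400 mm.
From α = 2·arctan(d/2f) we get f = d / (2·tan(α/2)).
With d = 21.6400 mm and α/2 = 24.5°, tan(α/2) ≈ 0.45573, so f ≈ 21.6400 / 0.91145 ≈ 23.7423 mm.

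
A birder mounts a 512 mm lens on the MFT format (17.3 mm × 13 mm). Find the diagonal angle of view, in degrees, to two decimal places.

Sensor diagonal = √(17.3² + 13²) = √468.2900 ≈ 21.6400 mm.
Angle of view α = 2·arctan(d/2f) with d = 21.6400 mm and f = 512 mm.
d/2f = 0.02113; arctan(0.02113) ≈ 1.2106°, so α ≈ 2.4213°.

2.42°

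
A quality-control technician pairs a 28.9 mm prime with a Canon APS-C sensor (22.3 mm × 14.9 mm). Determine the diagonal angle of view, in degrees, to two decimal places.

49.78°

Sensor diagonal = √(22.3² + 14.9²) = √719.3000 ≈ 26.8198 mm.
Angle of view α = 2·arctan(d/2f) with d = 26.8198 mm and f = 28.9 mm.
d/2f = 0.46401; arctan(0.46401) ≈ 24.8918°, so α ≈ 49.7835°.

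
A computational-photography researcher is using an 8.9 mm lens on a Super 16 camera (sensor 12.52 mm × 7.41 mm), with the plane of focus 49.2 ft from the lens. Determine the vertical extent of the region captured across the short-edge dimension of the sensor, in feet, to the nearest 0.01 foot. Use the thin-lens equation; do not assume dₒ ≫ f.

dₒ: 49.2 ft × 304.8 mm/ft = 14996.16 mm.
Similar triangles through the lens centre give W/dₒ = h/dᵢ; with 1/f = 1/dₒ + 1/dᵢ this gives W = h·(dₒ − f)/f.
W = 7.41 mm × (14996.2 − 8.9) / 8.9 = 7.41 × 1683.9617 ≈ 12478.157 mm = 12478.157/304.8 ft = 40.9388 ft.

40.94 ft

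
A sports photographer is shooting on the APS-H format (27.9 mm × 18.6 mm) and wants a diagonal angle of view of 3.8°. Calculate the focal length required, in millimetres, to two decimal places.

Sensor diagonal = √(27.9² + 18.6²) = √1124.3700 ≈ 33.5316 mm.
From α = 2·arctan(d/2f) we get f = d / (2·tan(α/2)).
With d = 33.5316 mm and α/2 = 1.9°, tan(α/2) ≈ 0.03317, so f ≈ 33.5316 / 0.06635 ≈ 505.3991 mm.

505.40 mm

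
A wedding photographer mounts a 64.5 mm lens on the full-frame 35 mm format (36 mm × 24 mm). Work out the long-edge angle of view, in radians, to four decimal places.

0.5443 rad

Angle of view α = 2·arctan(w/2f) with w = 36 mm and f = 64.5 mm.
w/2f = 0.27907; arctan(0.27907) ≈ 0.2721 rad, so α ≈ 0.5443 rad.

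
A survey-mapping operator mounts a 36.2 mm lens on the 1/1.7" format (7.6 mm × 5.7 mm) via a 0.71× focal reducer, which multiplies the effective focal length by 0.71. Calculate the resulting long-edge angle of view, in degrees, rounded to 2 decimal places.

Effective focal length f = 36.2 × 0.71 = 25.702 mm.
α = 2·arctan(7.6 / (2 × 25.702)) = 2·arctan(0.14785) ≈ 16.8203°.

16.82°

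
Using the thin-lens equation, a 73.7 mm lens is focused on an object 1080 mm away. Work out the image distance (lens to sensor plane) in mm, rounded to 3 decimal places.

1/dᵢ = 1/f − 1/dₒ = 1/73.7 − 1/1080 = 0.0126426 mm⁻¹.
dᵢ = 1/0.0126426 ≈ 79.0977 mm.

79.098 mm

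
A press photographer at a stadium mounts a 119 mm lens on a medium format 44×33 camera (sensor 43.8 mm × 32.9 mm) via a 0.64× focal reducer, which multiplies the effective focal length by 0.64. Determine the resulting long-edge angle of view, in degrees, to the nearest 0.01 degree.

Effective focal length f = 119 × 0.64 = 76.16 mm.
α = 2·arctan(43.8 / (2 × 76.16)) = 2·arctan(0.28755) ≈ 32.0854°.

32.09°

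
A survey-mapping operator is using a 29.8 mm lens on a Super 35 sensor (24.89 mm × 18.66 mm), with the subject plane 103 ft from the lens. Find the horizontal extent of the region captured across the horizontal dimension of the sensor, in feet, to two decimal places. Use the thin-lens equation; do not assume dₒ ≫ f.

85.95 ft

dₒ: 103 ft × 304.8 mm/ft = 31394.40 mm.
Similar triangles through the lens centre give W/dₒ = w/dᵢ; with 1/f = 1/dₒ + 1/dᵢ this gives W = w·(dₒ − f)/f.
W = 24.89 mm × (31394.4 − 29.8) / 29.8 = 24.89 × 1052.5033 ≈ 26196.808 mm = 26196.808/304.8 ft = 85.9475 ft.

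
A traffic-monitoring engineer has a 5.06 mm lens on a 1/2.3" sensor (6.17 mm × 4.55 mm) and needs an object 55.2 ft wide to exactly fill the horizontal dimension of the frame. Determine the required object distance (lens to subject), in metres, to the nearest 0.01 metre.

13.80 m

W: 55.2 ft × 304.8 mm/ft = 16824.96 mm.
Magnification m = w/W = dᵢ/dₒ; combined with 1/f = 1/dₒ + 1/dᵢ this gives dₒ = f·(1 + W/w).
dₒ = 5.06 mm × (1 + 16825/6.17) = 5.06 × 2727.8978 ≈ 13803.163 mm = 13.8032 m.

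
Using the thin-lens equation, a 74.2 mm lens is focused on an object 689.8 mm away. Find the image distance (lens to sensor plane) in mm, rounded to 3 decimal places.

83.144 mm

1/dᵢ = 1/f − 1/dₒ = 1/74.2 − 1/689.8 = 0.0120274 mm⁻¹.
dᵢ = 1/0.0120274 ≈ 83.1435 mm.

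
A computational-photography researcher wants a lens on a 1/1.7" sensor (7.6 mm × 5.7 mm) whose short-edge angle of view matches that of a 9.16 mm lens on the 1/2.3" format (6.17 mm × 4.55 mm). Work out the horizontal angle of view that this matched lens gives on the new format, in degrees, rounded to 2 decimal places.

Equal short-edge AOV ⇒ f₂ = f₁ · 5.7/4.55 = 9.16 × 1.25275 ≈ 11.4752 mm.
Horizontal AOV on the new format = 2·arctan(7.6 / (2 × 11.4752)) = 2·arctan(0.33115) ≈ 36.6446°.

36.64°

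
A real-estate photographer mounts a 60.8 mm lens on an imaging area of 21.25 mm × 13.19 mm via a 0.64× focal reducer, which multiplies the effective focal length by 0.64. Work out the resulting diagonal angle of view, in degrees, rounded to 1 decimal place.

35.6°

Effective focal length f = 60.8 × 0.64 = 38.912 mm.
Sensor diagonal = √(21.25² + 13.19²) = √625.5386 ≈ 25.0108 mm.
α = 2·arctan(25.011 / (2 × 38.912)) = 2·arctan(0.32138) ≈ 35.6323°.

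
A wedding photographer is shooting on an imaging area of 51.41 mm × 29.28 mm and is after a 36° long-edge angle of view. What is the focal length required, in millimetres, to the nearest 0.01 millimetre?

From α = 2·arctan(w/2f) we get f = w / (2·tan(α/2)).
With w = 51.41 mm and α/2 = 18°, tan(α/2) ≈ 0.32492, so f ≈ 51.41 / 0.64984 ≈ 79.1119 mm.

79.11 mm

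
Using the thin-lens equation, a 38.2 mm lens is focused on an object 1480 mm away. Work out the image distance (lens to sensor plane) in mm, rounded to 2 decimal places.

1/dᵢ = 1/f − 1/dₒ = 1/38.2 − 1/1480 = 0.0255023 mm⁻¹.
dᵢ = 1/0.0255023 ≈ 39.2121 mm.

39.21 mm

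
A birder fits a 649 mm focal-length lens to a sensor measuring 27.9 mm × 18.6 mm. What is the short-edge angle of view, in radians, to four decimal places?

Angle of view α = 2·arctan(h/2f) with h = 18.6 mm and f = 649 mm.
h/2f = 0.01433; arctan(0.01433) ≈ 0.0143 rad, so α ≈ 0.0287 rad.

0.0287 rad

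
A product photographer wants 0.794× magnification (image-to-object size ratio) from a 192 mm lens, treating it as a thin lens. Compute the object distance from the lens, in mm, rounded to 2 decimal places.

433.81 mm

With m = dᵢ/dₒ and 1/f = 1/dₒ + 1/dᵢ, substituting dᵢ = m·dₒ gives 1/f = (1 + 1/m)/dₒ, hence dₒ = f·(1 + 1/m).
dₒ = 192 × (1 + 1/0.794) = 192 × 2.25945 ≈ 433.814 mm.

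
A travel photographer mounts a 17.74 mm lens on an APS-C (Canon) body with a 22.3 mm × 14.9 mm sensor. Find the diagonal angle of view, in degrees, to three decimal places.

Sensor diagonal = √(22.3² + 14.9²) = √719.3000 ≈ 26.8198 mm.
Angle of view α = 2·arctan(d/2f) with d = 26.8198 mm and f = 17.74 mm.
d/2f = 0.75591; arctan(0.75591) ≈ 37.0861°, so α ≈ 74.1722°.

74.172°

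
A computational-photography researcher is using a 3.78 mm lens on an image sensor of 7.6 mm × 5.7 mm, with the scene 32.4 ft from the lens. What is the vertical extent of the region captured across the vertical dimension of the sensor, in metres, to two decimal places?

dₒ: 32.4 ft × 304.8 mm/ft = 9875.52 mm.
Similar triangles through the lens centre give W/dₒ = h/dᵢ; with 1/f = 1/dₒ + 1/dᵢ this gives W = h·(dₒ − f)/f.
W = 5.7 mm × (9875.52 − 3.78) / 3.78 = 5.7 × 2611.5713 ≈ 14885.957 mm = 14.886 m.

14.89 m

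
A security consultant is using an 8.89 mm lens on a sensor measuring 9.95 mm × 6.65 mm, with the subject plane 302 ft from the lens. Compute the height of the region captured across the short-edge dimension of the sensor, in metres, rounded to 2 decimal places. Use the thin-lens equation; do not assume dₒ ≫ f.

dₒ: 302 ft × 304.8 mm/ft = 92049.60 mm.
Similar triangles through the lens centre give W/dₒ = h/dᵢ; with 1/f = 1/dₒ + 1/dᵢ this gives W = h·(dₒ − f)/f.
W = 6.65 mm × (92049.6 − 8.89) / 8.89 = 6.65 × 10353.2854 ≈ 68849.348 mm = 68.8493 m.

68.85 m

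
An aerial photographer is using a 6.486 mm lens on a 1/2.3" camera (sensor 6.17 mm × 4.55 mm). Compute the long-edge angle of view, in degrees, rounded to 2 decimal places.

Angle of view α = 2·arctan(w/2f) with w = 6.17 mm and f = 6.486 mm.
w/2f = 0.47564; arctan(0.47564) ≈ 25.4376°, so α ≈ 50.8752°.

50.88°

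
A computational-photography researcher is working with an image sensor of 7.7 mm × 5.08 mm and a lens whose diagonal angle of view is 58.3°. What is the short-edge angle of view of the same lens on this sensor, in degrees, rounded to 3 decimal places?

34.148°

Sensor diagonal = √(7.7² + 5.08²) = √85.0964 ≈ 9.2248 mm.
From the diagonal AOV: f = 9.2248 / (2·tan(29.15°)) = 9.2248 / 1.11547 ≈ 8.2698 mm.
Short-edge AOV = 2·arctan(5.08 / (2 × 8.2698)) = 2·arctan(0.30714) ≈ 34.1477°.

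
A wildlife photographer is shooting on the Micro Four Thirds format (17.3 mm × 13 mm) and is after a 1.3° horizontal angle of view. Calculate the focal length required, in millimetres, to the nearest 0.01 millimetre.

762.44 mm

From α = 2·arctan(w/2f) we get f = w / (2·tan(α/2)).
With w = 17.3 mm and α/2 = 0.65°, tan(α/2) ≈ 0.01135, so f ≈ 17.3 / 0.02269 ≈ 762.4419 mm.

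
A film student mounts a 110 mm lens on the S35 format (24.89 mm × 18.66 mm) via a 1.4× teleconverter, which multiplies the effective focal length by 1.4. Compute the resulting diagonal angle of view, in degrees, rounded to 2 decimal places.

Effective focal length f = 110 × 1.4 = 154 mm.
Sensor diagonal = √(24.89² + 18.66²) = √967.7077 ≈ 31.1080 mm.
α = 2·arctan(31.108 / (2 × 154)) = 2·arctan(0.10100) ≈ 11.5346°.

11.53°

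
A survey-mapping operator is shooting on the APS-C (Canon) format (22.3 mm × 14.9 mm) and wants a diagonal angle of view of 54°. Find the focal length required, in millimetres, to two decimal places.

26.32 mm

Sensor diagonal = √(22.3² + 14.9²) = √719.3000 ≈ 26.8198 mm.
From α = 2·arctan(d/2f) we get f = d / (2·tan(α/2)).
With d = 26.8198 mm and α/2 = 27°, tan(α/2) ≈ 0.50953, so f ≈ 26.8198 / 1.01905 ≈ 26.3184 mm.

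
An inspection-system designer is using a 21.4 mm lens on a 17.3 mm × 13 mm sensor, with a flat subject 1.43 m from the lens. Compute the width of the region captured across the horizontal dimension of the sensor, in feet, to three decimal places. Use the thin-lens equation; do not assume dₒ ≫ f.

3.736 ft

dₒ: 1.43 m = 1430 mm.
Similar triangles through the lens centre give W/dₒ = w/dᵢ; with 1/f = 1/dₒ + 1/dᵢ this gives W = w·(dₒ − f)/f.
W = 17.3 mm × (1430 − 21.4) / 21.4 = 17.3 × 65.8224 ≈ 1138.728 mm = 1138.728/304.8 ft = 3.73598 ft.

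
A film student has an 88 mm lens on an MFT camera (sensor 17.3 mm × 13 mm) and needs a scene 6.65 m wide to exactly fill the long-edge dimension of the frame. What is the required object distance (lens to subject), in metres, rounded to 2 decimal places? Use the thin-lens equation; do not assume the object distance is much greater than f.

33.91 m

W: 6.65 m = 6650 mm.
Magnification m = w/W = dᵢ/dₒ; combined with 1/f = 1/dₒ + 1/dᵢ this gives dₒ = f·(1 + W/w).
dₒ = 88 mm × (1 + 6650/17.3) = 88 × 385.3931 ≈ 33914.590 mm = 33.9146 m.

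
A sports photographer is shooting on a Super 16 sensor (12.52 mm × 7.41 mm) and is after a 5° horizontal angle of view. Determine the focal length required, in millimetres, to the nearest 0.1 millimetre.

143.4 mm

From α = 2·arctan(w/2f) we get f = w / (2·tan(α/2)).
With w = 12.52 mm and α/2 = 2.5°, tan(α/2) ≈ 0.04366, so f ≈ 12.52 / 0.08732 ≈ 143.3776 mm.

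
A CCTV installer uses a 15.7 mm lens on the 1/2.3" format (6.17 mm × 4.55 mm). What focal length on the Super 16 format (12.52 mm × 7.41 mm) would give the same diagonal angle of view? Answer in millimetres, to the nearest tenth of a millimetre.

Sensor diagonal = √(6.17² + 4.55²) = √58.7714 ≈ 7.6663 mm.
Sensor diagonal = √(12.52² + 7.41²) = √211.6585 ≈ 14.5485 mm.
Equal angle of view means equal diagonal/f ratio, so f₂ = f₁ · (diagonal₂/diagonal₁) = 15.7 × 14.5485/7.6663.
f₂ = 15.7 × 1.89773 ≈ 29.794 mm.

29.8 mm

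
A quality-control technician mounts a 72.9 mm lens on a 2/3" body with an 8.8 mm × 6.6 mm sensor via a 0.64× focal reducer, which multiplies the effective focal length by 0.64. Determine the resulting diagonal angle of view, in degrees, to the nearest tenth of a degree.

Effective focal length f = 72.9 × 0.64 = 46.656 mm.
Sensor diagonal = √(8.8² + 6.6²) = √121.0000 ≈ 11.0000 mm.
α = 2·arctan(11.000 / (2 × 46.656)) = 2·arctan(0.11788) ≈ 13.4465°.

13.4°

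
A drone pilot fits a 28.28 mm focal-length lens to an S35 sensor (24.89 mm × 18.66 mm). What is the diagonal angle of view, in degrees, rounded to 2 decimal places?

57.62°

Sensor diagonal = √(24.89² + 18.66²) = √967.7077 ≈ 31.1080 mm.
Angle of view α = 2·arctan(d/2f) with d = 31.1080 mm and f = 28.28 mm.
d/2f = 0.55000; arctan(0.55000) ≈ 28.8108°, so α ≈ 57.6216°.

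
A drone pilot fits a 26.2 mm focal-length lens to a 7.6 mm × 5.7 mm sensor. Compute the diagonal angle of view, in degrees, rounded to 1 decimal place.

20.6°

Sensor diagonal = √(7.6² + 5.7²) = √90.2500 ≈ 9.5000 mm.
Angle of view α = 2·arctan(d/2f) with d = 9.5000 mm and f = 26.2 mm.
d/2f = 0.18130; arctan(0.18130) ≈ 10.2760°, so α ≈ 20.5520°.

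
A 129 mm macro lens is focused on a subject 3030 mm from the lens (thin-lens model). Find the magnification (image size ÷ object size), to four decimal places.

Thin lens: 1/f = 1/dₒ + 1/dᵢ → 1/dᵢ = 1/129 − 1/3030 = 0.0074219 mm⁻¹, so dᵢ ≈ 134.7363 mm.
Magnification m = dᵢ/dₒ = 134.7363/3030 ≈ 0.04447.

0.0445×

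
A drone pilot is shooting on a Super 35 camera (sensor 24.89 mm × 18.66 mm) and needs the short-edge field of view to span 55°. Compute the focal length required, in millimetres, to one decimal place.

17.9 mm

From α = 2·arctan(h/2f) we get f = h / (2·tan(α/2)).
With h = 18.66 mm and α/2 = 27.5°, tan(α/2) ≈ 0.52057, so f ≈ 18.66 / 1.04113 ≈ 17.9228 mm.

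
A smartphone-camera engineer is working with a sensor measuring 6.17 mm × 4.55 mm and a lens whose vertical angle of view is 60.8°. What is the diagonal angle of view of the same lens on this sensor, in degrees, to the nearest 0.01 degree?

89.34°

From the vertical AOV: f = 4.55 / (2·tan(30.4°)) = 4.55 / 1.17339 ≈ 3.8776 mm.
Sensor diagonal = √(6.17² + 4.55²) = √58.7714 ≈ 7.6663 mm.
Diagonal AOV = 2·arctan(7.6663 / (2 × 3.8776)) = 2·arctan(0.98852) ≈ 89.3384°.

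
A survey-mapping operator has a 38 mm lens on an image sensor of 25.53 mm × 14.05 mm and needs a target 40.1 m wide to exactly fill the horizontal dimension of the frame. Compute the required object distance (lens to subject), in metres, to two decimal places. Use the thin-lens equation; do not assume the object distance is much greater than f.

W: 40.1 m = 40100 mm.
Magnification m = w/W = dᵢ/dₒ; combined with 1/f = 1/dₒ + 1/dᵢ this gives dₒ = f·(1 + W/w).
dₒ = 38 mm × (1 + 40100/25.53) = 38 × 1571.7011 ≈ 59724.643 mm = 59.7246 m.

59.72 m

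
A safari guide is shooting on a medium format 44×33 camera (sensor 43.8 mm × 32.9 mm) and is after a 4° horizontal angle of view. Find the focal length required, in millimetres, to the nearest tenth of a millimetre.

From α = 2·arctan(w/2f) we get f = w / (2·tan(α/2)).
With w = 43.8 mm and α/2 = 2°, tan(α/2) ≈ 0.03492, so f ≈ 43.8 / 0.06984 ≈ 627.1339 mm.

627.1 mm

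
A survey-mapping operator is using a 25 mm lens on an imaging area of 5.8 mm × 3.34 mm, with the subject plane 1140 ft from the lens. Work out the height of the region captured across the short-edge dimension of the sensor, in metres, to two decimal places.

dₒ: 1140 ft × 304.8 mm/ft = 347471.99 mm.
Similar triangles through the lens centre give W/dₒ = h/dᵢ; with 1/f = 1/dₒ + 1/dᵢ this gives W = h·(dₒ − f)/f.
W = 3.34 mm × (347472 − 25) / 25 = 3.34 × 13897.8796 ≈ 46418.918 mm = 46.4189 m.

46.42 m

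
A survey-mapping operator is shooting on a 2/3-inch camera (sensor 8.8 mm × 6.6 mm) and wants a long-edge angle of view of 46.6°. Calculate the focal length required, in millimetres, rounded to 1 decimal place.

From α = 2·arctan(w/2f) we get f = w / (2·tan(α/2)).
With w = 8.8 mm and α/2 = 23.3°, tan(α/2) ≈ 0.43067, so f ≈ 8.8 / 0.86134 ≈ 10.2167 mm.

10.2 mm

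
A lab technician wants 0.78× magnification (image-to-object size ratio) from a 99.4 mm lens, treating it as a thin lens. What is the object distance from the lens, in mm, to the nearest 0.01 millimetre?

226.84 mm

With m = dᵢ/dₒ and 1/f = 1/dₒ + 1/dᵢ, substituting dᵢ = m·dₒ gives 1/f = (1 + 1/m)/dₒ, hence dₒ = f·(1 + 1/m).
dₒ = 99.4 × (1 + 1/0.78) = 99.4 × 2.28205 ≈ 226.836 mm.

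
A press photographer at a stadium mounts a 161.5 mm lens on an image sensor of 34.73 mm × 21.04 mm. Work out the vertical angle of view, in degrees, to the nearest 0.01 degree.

Angle of view α = 2·arctan(h/2f) with h = 21.04 mm and f = 161.5 mm.
h/2f = 0.06514; arctan(0.06514) ≈ 3.7269°, so α ≈ 7.4539°.

7.45°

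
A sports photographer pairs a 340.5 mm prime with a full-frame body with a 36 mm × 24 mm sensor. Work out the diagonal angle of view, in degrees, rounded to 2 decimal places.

Sensor diagonal = √(36² + 24²) = √1872.0000 ≈ 43.2666 mm.
Angle of view α = 2·arctan(d/2f) with d = 43.2666 mm and f = 340.5 mm.
d/2f = 0.06353; arctan(0.06353) ≈ 3.6353°, so α ≈ 7.2707°.

7.27°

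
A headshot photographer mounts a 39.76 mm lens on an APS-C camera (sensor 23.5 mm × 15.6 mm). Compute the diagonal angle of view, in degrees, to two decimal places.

Sensor diagonal = √(23.5² + 15.6²) = √795.6100 ≈ 28.2066 mm.
Angle of view α = 2·arctan(d/2f) with d = 28.2066 mm and f = 39.76 mm.
d/2f = 0.35471; arctan(0.35471) ≈ 19.5301°, so α ≈ 39.0602°.

39.06°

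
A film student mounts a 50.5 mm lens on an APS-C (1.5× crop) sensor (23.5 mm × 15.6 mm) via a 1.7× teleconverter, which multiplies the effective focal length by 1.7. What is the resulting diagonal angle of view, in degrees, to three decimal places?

18.658°

Effective focal length f = 50.5 × 1.7 = 85.85 mm.
Sensor diagonal = √(23.5² + 15.6²) = √795.6100 ≈ 28.2066 mm.
α = 2·arctan(28.207 / (2 × 85.85)) = 2·arctan(0.16428) ≈ 18.6582°.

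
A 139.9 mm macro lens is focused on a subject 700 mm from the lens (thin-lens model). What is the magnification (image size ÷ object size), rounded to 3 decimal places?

Thin lens: 1/f = 1/dₒ + 1/dᵢ → 1/dᵢ = 1/139.9 − 1/700 = 0.0057194 mm⁻¹, so dᵢ ≈ 174.8438 mm.
Magnification m = dᵢ/dₒ = 174.8438/700 ≈ 0.24978.

0.250×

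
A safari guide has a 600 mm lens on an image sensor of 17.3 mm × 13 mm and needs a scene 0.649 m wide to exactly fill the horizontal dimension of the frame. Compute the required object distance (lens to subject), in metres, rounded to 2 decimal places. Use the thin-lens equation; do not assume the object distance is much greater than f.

W: 0.649 m = 649 mm.
Magnification m = w/W = dᵢ/dₒ; combined with 1/f = 1/dₒ + 1/dᵢ this gives dₒ = f·(1 + W/w).
dₒ = 600 mm × (1 + 649/17.3) = 600 × 38.5145 ≈ 23108.671 mm = 23.1087 m.

23.11 m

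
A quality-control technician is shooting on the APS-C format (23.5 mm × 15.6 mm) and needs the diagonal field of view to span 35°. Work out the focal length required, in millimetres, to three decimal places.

44.730 mm

Sensor diagonal = √(23.5² + 15.6²) = √795.6100 ≈ 28.2066 mm.
From α = 2·arctan(d/2f) we get f = d / (2·tan(α/2)).
With d = 28.2066 mm and α/2 = 17.5°, tan(α/2) ≈ 0.31530, so f ≈ 28.2066 / 0.63060 ≈ 44.7299 mm.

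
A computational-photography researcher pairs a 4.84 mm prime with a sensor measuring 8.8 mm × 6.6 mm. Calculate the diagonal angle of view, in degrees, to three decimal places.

97.304°

Sensor diagonal = √(8.8² + 6.6²) = √121.0000 ≈ 11.0000 mm.
Angle of view α = 2·arctan(d/2f) with d = 11.0000 mm and f = 4.84 mm.
d/2f = 1.13636; arctan(1.13636) ≈ 48.6522°, so α ≈ 97.3044°.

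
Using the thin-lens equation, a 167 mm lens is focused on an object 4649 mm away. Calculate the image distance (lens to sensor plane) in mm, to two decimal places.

173.22 mm

1/dᵢ = 1/f − 1/dₒ = 1/167 − 1/4649 = 0.0057729 mm⁻¹.
dᵢ = 1/0.0057729 ≈ 173.2224 mm.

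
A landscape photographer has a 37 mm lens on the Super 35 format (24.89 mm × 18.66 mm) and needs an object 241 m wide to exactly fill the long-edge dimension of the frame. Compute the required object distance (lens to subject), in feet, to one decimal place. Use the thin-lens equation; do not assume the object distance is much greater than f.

W: 241 m = 241000 mm.
Magnification m = w/W = dᵢ/dₒ; combined with 1/f = 1/dₒ + 1/dᵢ this gives dₒ = f·(1 + W/w).
dₒ = 37 mm × (1 + 241000/24.89) = 37 × 9683.6035 ≈ 358293.328 mm = 358293.328/304.8 ft = 1175.5 ft.

1175.5 ft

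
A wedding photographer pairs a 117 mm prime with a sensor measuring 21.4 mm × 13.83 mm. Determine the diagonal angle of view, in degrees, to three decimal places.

Sensor diagonal = √(21.4² + 13.83²) = √649.2289 ≈ 25.4800 mm.
Angle of view α = 2·arctan(d/2f) with d = 25.4800 mm and f = 117 mm.
d/2f = 0.10889; arctan(0.10889) ≈ 6.2144°, so α ≈ 12.4288°.

12.429°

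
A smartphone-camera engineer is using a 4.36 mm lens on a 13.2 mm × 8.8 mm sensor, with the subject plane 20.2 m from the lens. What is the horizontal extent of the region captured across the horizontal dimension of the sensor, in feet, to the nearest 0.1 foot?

200.6 ft

dₒ: 20.2 m = 20200 mm.
Similar triangles through the lens centre give W/dₒ = w/dᵢ; with 1/f = 1/dₒ + 1/dᵢ this gives W = w·(dₒ − f)/f.
W = 13.2 mm × (20200 − 4.36) / 4.36 = 13.2 × 4632.0275 ≈ 61142.763 mm = 61142.763/304.8 ft = 200.6 ft.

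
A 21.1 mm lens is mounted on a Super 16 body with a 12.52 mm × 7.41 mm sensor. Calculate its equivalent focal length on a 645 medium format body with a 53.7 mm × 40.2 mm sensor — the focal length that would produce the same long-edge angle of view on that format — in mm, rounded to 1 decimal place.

Equal angle of view means equal width/f ratio, so f₂ = f₁ · (width₂/width₁) = 21.1 × 53.7/12.52.
f₂ = 21.1 × 4.28914 ≈ 90.501 mm.

90.5 mm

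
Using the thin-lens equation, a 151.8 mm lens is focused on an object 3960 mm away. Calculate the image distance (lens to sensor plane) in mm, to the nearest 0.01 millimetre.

157.85 mm

1/dᵢ = 1/f − 1/dₒ = 1/151.8 − 1/3960 = 0.0063351 mm⁻¹.
dᵢ = 1/0.0063351 ≈ 157.8510 mm.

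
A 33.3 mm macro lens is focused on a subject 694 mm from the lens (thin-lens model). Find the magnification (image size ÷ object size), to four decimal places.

0.0504×

Thin lens: 1/f = 1/dₒ + 1/dᵢ → 1/dᵢ = 1/33.3 − 1/694 = 0.0285891 mm⁻¹, so dᵢ ≈ 34.9784 mm.
Magnification m = dᵢ/dₒ = 34.9784/694 ≈ 0.05040.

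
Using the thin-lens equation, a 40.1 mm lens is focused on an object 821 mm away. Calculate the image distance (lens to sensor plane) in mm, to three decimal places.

1/dᵢ = 1/f − 1/dₒ = 1/40.1 − 1/821 = 0.0237196 mm⁻¹.
dᵢ = 1/0.0237196 ≈ 42.1592 mm.

42.159 mm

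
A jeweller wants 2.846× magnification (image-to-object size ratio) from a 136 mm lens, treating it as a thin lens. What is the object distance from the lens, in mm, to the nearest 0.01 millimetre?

With m = dᵢ/dₒ and 1/f = 1/dₒ + 1/dᵢ, substituting dᵢ = m·dₒ gives 1/f = (1 + 1/m)/dₒ, hence dₒ = f·(1 + 1/m).
dₒ = 136 × (1 + 1/2.846) = 136 × 1.35137 ≈ 183.786 mm.

183.79 mm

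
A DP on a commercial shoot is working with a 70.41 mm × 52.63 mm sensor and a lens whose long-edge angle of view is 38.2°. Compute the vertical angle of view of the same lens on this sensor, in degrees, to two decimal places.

From the long-edge AOV: f = 70.41 / (2·tan(19.1°)) = 70.41 / 0.69256 ≈ 101.6660 mm.
Vertical AOV = 2·arctan(52.63 / (2 × 101.6660)) = 2·arctan(0.25884) ≈ 29.0237°.

29.02°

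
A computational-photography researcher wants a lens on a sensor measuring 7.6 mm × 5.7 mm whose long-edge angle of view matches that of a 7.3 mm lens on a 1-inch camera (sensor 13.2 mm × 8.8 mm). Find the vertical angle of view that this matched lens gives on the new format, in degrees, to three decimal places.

68.281°

Equal long-edge AOV ⇒ f₂ = f₁ · 7.6/13.2 = 7.3 × 0.57576 ≈ 4.2030 mm.
Vertical AOV on the new format = 2·arctan(5.7 / (2 × 4.2030)) = 2·arctan(0.67808) ≈ 68.2810°.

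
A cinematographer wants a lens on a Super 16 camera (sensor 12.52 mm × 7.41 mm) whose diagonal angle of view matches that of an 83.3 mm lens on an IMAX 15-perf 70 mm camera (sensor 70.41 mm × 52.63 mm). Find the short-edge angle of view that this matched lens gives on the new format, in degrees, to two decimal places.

Sensor diagonal = √(70.41² + 52.63²) = √7727.4850 ≈ 87.9061 mm.
Sensor diagonal = √(12.52² + 7.41²) = √211.6585 ≈ 14.5485 mm.
Equal diagonal AOV ⇒ f₂ = f₁ · 14.5485/87.9061 = 83.3 × 0.16550 ≈ 13.7862 mm.
Short-edge AOV on the new format = 2·arctan(7.41 / (2 × 13.7862)) = 2·arctan(0.26875) ≈ 30.0853°.

30.09°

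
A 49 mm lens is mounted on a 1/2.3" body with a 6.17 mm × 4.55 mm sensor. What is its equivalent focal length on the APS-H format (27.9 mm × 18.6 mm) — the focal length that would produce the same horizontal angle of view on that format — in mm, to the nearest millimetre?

Equal angle of view means equal width/f ratio, so f₂ = f₁ · (width₂/width₁) = 49 × 27.9/6.17.
f₂ = 49 × 4.52188 ≈ 221.572 mm.

222 mm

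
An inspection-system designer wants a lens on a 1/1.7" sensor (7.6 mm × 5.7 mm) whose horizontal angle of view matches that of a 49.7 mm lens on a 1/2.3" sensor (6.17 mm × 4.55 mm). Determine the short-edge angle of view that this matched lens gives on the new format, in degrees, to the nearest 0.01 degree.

Equal horizontal AOV ⇒ f₂ = f₁ · 7.6/6.17 = 49.7 × 1.23177 ≈ 61.2188 mm.
Short-edge AOV on the new format = 2·arctan(5.7 / (2 × 61.2188)) = 2·arctan(0.04655) ≈ 5.3309°.

5.33°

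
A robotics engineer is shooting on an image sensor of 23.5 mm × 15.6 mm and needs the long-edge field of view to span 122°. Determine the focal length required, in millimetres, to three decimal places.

From α = 2·arctan(w/2f) we get f = w / (2·tan(α/2)).
With w = 23.5 mm and α/2 = 61°, tan(α/2) ≈ 1.80405, so f ≈ 23.5 / 3.60810 ≈ 6.5131 mm.

6.513 mm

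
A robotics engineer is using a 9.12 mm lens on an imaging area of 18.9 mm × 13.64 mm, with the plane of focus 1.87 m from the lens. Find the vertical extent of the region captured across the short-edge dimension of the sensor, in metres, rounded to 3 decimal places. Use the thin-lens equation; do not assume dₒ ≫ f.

dₒ: 1.87 m = 1870 mm.
Similar triangles through the lens centre give W/dₒ = h/dᵢ; with 1/f = 1/dₒ + 1/dᵢ this gives W = h·(dₒ − f)/f.
W = 13.64 mm × (1870 − 9.12) / 9.12 = 13.64 × 204.0439 ≈ 2783.158 mm = 2.78316 m.

2.783 m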